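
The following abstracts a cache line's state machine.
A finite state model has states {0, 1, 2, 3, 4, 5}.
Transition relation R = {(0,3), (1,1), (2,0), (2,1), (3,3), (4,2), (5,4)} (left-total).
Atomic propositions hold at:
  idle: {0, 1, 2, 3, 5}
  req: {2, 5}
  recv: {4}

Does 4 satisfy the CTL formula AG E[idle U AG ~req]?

No

Sat(~req) = {0, 1, 3, 4}
AG ~req: greatest fixpoint, start Z0 = {0, 1, 3, 4}, keep only states in Sat with every successor in Z. Z1 = {0, 1, 3}; fixed.
Sat(AG ~req) = {0, 1, 3}
E[idle U AG ~req]: least fixpoint, start Z0 = Sat(AG ~req) = {0, 1, 3}, add states in Sat(idle) with some successor in Z. Z1 = {0, 1, 2, 3}; fixed.
Sat(E[idle U AG ~req]) = {0, 1, 2, 3}
AG E[idle U AG ~req]: greatest fixpoint, start Z0 = {0, 1, 2, 3}, keep only states in Sat with every successor in Z. Already a fixed point.
Sat(AG E[idle U AG ~req]) = {0, 1, 2, 3}
4 ∉ Sat(AG E[idle U AG ~req]) = {0, 1, 2, 3}, so the formula does not hold at 4.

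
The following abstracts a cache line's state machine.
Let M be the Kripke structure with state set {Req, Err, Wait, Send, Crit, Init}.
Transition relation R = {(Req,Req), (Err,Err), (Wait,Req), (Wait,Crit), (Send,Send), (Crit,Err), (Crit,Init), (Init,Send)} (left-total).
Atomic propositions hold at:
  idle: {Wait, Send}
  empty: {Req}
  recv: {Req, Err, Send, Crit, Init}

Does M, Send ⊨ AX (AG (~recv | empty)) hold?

No

Sat(~recv) = {Wait}
Sat(~recv | empty) = {Req, Wait}
AG (~recv | empty): greatest fixpoint, start Z0 = {Req, Wait}, keep only states in Sat with every successor in Z. Z1 = {Req}; fixed.
Sat(AG (~recv | empty)) = {Req}
Sat(AX (AG (~recv | empty))) = {s : every successor in {Req}} = {Req}
Send ∉ Sat(AX (AG (~recv | empty))) = {Req}, so the formula does not hold at Send.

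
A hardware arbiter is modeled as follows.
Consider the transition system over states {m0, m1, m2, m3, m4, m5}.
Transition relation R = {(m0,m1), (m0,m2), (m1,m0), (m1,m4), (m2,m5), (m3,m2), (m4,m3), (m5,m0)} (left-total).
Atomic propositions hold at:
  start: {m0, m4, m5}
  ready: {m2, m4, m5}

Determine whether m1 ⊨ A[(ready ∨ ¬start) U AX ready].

No

Sat(¬start) = {m1, m2, m3}
Sat(ready ∨ ¬start) = {m1, m2, m3, m4, m5}
Sat(AX ready) = {s : every successor in {m2, m4, m5}} = {m2, m3}
A[(ready ∨ ¬start) U AX ready]: least fixpoint, start Z0 = Sat(AX ready) = {m2, m3}, add states in Sat(ready ∨ ¬start) with every successor in Z. Z1 = {m2, m3, m4}; fixed.
Sat(A[(ready ∨ ¬start) U AX ready]) = {m2, m3, m4}
m1 ∉ Sat(A[(ready ∨ ¬start) U AX ready]) = {m2, m3, m4}, so the formula does not hold at m1.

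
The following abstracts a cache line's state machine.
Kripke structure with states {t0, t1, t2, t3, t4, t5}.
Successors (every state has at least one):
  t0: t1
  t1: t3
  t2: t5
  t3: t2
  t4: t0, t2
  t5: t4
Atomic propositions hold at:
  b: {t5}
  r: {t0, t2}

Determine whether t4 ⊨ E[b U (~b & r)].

No

Sat(~b) = {t0, t1, t2, t3, t4}
Sat(~b & r) = {t0, t2}
E[b U (~b & r)]: least fixpoint, start Z0 = Sat((~b & r)) = {t0, t2}, add states in Sat(b) with some successor in Z. Already a fixed point.
Sat(E[b U (~b & r)]) = {t0, t2}
t4 ∉ Sat(E[b U (~b & r)]) = {t0, t2}, so the formula does not hold at t4.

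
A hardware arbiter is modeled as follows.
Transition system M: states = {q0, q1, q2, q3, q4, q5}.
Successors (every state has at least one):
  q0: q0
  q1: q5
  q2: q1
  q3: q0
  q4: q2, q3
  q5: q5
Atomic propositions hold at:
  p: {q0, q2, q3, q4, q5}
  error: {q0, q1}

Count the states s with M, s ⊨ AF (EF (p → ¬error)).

Sat(¬error) = {q2, q3, q4, q5}
Sat(p → ¬error) = {q1, q2, q3, q4, q5}
EF (p → ¬error): least fixpoint, start Z0 = {q1, q2, q3, q4, q5}, add states with some successor in Z. Already a fixed point.
Sat(EF (p → ¬error)) = {q1, q2, q3, q4, q5}
AF (EF (p → ¬error)): least fixpoint, start Z0 = {q1, q2, q3, q4, q5}, add states with every successor in Z. Already a fixed point.
Sat(AF (EF (p → ¬error))) = {q1, q2, q3, q4, q5}
|Sat(AF (EF (p → ¬error)))| = |{q1, q2, q3, q4, q5}| = 5.

5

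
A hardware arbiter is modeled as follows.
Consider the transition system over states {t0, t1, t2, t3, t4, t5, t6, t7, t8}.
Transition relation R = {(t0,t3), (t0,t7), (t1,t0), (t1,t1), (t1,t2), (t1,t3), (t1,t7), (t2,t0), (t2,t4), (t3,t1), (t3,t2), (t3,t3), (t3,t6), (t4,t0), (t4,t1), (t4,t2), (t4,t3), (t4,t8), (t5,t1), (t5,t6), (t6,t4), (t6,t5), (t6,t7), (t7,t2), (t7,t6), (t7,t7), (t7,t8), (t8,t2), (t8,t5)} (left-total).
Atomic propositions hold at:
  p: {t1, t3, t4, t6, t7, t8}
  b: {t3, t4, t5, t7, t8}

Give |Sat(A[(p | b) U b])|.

Sat(p | b) = {t1, t3, t4, t5, t6, t7, t8}
A[(p | b) U b]: least fixpoint, start Z0 = Sat(b) = {t3, t4, t5, t7, t8}, add states in Sat(p | b) with every successor in Z. Z1 = {t3, t4, t5, t6, t7, t8}; fixed.
Sat(A[(p | b) U b]) = {t3, t4, t5, t6, t7, t8}
|Sat(A[(p | b) U b])| = |{t3, t4, t5, t6, t7, t8}| = 6.

6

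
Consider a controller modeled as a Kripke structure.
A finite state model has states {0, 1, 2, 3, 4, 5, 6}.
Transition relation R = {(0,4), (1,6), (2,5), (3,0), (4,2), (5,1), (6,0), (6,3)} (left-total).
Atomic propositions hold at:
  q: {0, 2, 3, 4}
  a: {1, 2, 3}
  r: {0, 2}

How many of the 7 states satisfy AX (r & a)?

1

Sat(r & a) = {2}
Sat(AX (r & a)) = {s : every successor in {2}} = {4}
|Sat(AX (r & a))| = |{4}| = 1.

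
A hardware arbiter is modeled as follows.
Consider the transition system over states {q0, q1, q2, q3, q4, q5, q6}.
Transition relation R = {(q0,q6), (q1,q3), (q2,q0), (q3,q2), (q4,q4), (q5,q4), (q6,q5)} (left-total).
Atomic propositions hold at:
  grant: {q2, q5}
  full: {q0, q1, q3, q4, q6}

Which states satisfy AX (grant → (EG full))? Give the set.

{q0, q1, q2, q4, q5}

EG full: greatest fixpoint, start Z0 = {q0, q1, q3, q4, q6}, keep only states in Sat with some successor in Z. Z1 = {q0, q1, q4}; Z2 = {q4}; fixed.
Sat(EG full) = {q4}
Sat(grant → (EG full)) = {q0, q1, q3, q4, q6}
Sat(AX (grant → (EG full))) = {s : every successor in {q0, q1, q3, q4, q6}} = {q0, q1, q2, q4, q5}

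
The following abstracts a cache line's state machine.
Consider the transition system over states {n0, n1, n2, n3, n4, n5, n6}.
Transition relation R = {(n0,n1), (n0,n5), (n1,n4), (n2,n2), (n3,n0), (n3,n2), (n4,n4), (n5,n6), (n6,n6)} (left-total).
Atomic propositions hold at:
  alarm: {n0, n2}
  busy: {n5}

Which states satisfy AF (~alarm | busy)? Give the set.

{n0, n1, n3, n4, n5, n6}

Sat(~alarm) = {n1, n3, n4, n5, n6}
Sat(~alarm | busy) = {n1, n3, n4, n5, n6}
AF (~alarm | busy): least fixpoint, start Z0 = {n1, n3, n4, n5, n6}, add states with every successor in Z. Z1 = {n0, n1, n3, n4, n5, n6}; fixed.
Sat(AF (~alarm | busy)) = {n0, n1, n3, n4, n5, n6}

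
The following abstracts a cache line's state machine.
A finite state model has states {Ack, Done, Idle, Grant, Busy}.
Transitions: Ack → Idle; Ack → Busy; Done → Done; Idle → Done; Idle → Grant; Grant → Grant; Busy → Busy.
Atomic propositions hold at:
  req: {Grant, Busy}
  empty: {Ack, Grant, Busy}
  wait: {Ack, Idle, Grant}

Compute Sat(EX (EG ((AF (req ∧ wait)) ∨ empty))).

{Ack, Idle, Grant, Busy}

Sat(req ∧ wait) = {Grant}
AF (req ∧ wait): least fixpoint, start Z0 = {Grant}, add states with every successor in Z. Already a fixed point.
Sat(AF (req ∧ wait)) = {Grant}
Sat((AF (req ∧ wait)) ∨ empty) = {Ack, Grant, Busy}
EG ((AF (req ∧ wait)) ∨ empty): greatest fixpoint, start Z0 = {Ack, Grant, Busy}, keep only states in Sat with some successor in Z. Already a fixed point.
Sat(EG ((AF (req ∧ wait)) ∨ empty)) = {Ack, Grant, Busy}
Sat(EX (EG ((AF (req ∧ wait)) ∨ empty))) = {s : some successor in {Ack, Grant, Busy}} = {Ack, Idle, Grant, Busy}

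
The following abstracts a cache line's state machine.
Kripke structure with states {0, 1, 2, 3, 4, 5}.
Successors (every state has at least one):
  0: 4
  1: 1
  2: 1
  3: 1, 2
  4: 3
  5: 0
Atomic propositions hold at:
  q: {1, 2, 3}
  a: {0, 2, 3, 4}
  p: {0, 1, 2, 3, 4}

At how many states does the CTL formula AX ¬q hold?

Sat(¬q) = {0, 4, 5}
Sat(AX ¬q) = {s : every successor in {0, 4, 5}} = {0, 5}
|Sat(AX ¬q)| = |{0, 5}| = 2.

2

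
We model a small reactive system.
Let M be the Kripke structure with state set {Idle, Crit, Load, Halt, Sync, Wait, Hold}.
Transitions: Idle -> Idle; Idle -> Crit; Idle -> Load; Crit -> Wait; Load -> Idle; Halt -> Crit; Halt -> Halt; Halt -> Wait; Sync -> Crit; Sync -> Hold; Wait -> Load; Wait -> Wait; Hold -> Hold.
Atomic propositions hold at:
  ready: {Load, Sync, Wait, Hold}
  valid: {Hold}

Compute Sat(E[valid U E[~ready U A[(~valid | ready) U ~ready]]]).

{Idle, Crit, Load, Halt}

Sat(~ready) = {Idle, Crit, Halt}
Sat(~valid) = {Idle, Crit, Load, Halt, Sync, Wait}
Sat(~valid | ready) = {Idle, Crit, Load, Halt, Sync, Wait, Hold}
A[(~valid | ready) U ~ready]: least fixpoint, start Z0 = Sat(~ready) = {Idle, Crit, Halt}, add states in Sat(~valid | ready) with every successor in Z. Z1 = {Idle, Crit, Load, Halt}; fixed.
Sat(A[(~valid | ready) U ~ready]) = {Idle, Crit, Load, Halt}
E[~ready U A[(~valid | ready) U ~ready]]: least fixpoint, start Z0 = Sat(A[(~valid | ready) U ~ready]) = {Idle, Crit, Load, Halt}, add states in Sat(~ready) with some successor in Z. Already a fixed point.
Sat(E[~ready U A[(~valid | ready) U ~ready]]) = {Idle, Crit, Load, Halt}
E[valid U E[~ready U A[(~valid | ready) U ~ready]]]: least fixpoint, start Z0 = Sat(E[~ready U A[(~valid | ready) U ~ready]]) = {Idle, Crit, Load, Halt}, add states in Sat(valid) with some successor in Z. Already a fixed point.
Sat(E[valid U E[~ready U A[(~valid | ready) U ~ready]]]) = {Idle, Crit, Load, Halt}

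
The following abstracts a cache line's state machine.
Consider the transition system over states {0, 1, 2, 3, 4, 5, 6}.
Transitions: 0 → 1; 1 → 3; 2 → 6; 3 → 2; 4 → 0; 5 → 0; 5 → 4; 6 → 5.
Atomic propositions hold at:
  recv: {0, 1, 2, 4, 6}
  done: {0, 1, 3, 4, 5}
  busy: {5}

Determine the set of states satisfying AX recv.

Sat(AX recv) = {s : every successor in {0, 1, 2, 4, 6}} = {0, 2, 3, 4, 5}

{0, 2, 3, 4, 5}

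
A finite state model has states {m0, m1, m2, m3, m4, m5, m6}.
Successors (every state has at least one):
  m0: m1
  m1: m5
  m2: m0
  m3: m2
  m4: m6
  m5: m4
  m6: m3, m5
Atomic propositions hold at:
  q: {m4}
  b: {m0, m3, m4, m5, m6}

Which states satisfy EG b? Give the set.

EG b: greatest fixpoint, start Z0 = {m0, m3, m4, m5, m6}, keep only states in Sat with some successor in Z. Z1 = {m4, m5, m6}; fixed.
Sat(EG b) = {m4, m5, m6}

{m4, m5, m6}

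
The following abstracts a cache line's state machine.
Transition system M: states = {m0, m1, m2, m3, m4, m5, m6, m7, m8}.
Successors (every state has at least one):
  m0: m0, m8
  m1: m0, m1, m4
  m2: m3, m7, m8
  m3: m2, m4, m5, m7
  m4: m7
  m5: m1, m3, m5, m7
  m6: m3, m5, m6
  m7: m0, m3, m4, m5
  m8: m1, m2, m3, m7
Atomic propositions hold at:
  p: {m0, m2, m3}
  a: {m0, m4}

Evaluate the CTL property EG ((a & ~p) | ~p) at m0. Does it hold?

No

Sat(~p) = {m1, m4, m5, m6, m7, m8}
Sat(a & ~p) = {m4}
Sat((a & ~p) | ~p) = {m1, m4, m5, m6, m7, m8}
EG ((a & ~p) | ~p): greatest fixpoint, start Z0 = {m1, m4, m5, m6, m7, m8}, keep only states in Sat with some successor in Z. Already a fixed point.
Sat(EG ((a & ~p) | ~p)) = {m1, m4, m5, m6, m7, m8}
m0 ∉ Sat(EG ((a & ~p) | ~p)) = {m1, m4, m5, m6, m7, m8}, so the formula does not hold at m0.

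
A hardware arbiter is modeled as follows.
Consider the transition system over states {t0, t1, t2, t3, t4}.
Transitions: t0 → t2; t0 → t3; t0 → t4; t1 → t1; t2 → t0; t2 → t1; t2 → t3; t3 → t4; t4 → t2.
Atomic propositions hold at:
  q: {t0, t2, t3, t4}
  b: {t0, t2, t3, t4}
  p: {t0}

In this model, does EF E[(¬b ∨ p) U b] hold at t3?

Yes

Sat(¬b) = {t1}
Sat(¬b ∨ p) = {t0, t1}
E[(¬b ∨ p) U b]: least fixpoint, start Z0 = Sat(b) = {t0, t2, t3, t4}, add states in Sat(¬b ∨ p) with some successor in Z. Already a fixed point.
Sat(E[(¬b ∨ p) U b]) = {t0, t2, t3, t4}
EF E[(¬b ∨ p) U b]: least fixpoint, start Z0 = {t0, t2, t3, t4}, add states with some successor in Z. Already a fixed point.
Sat(EF E[(¬b ∨ p) U b]) = {t0, t2, t3, t4}
t3 ∈ Sat(EF E[(¬b ∨ p) U b]) = {t0, t2, t3, t4}, so the formula holds at t3.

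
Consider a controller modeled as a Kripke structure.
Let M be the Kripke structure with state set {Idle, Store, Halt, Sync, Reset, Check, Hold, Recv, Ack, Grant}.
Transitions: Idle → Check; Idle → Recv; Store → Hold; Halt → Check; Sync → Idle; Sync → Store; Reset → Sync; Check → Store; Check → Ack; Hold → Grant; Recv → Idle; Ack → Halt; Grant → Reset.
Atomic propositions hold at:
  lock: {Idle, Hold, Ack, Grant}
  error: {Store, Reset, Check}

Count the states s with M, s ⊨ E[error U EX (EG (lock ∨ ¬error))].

4

Sat(¬error) = {Idle, Halt, Sync, Hold, Recv, Ack, Grant}
Sat(lock ∨ ¬error) = {Idle, Halt, Sync, Hold, Recv, Ack, Grant}
EG (lock ∨ ¬error): greatest fixpoint, start Z0 = {Idle, Halt, Sync, Hold, Recv, Ack, Grant}, keep only states in Sat with some successor in Z. Z1 = {Idle, Sync, Hold, Recv, Ack}; Z2 = {Idle, Sync, Recv}; fixed.
Sat(EG (lock ∨ ¬error)) = {Idle, Sync, Recv}
Sat(EX (EG (lock ∨ ¬error))) = {s : some successor in {Idle, Sync, Recv}} = {Idle, Sync, Reset, Recv}
E[error U EX (EG (lock ∨ ¬error))]: least fixpoint, start Z0 = Sat(EX (EG (lock ∨ ¬error))) = {Idle, Sync, Reset, Recv}, add states in Sat(error) with some successor in Z. Already a fixed point.
Sat(E[error U EX (EG (lock ∨ ¬error))]) = {Idle, Sync, Reset, Recv}
|Sat(E[error U EX (EG (lock ∨ ¬error))])| = |{Idle, Sync, Reset, Recv}| = 4.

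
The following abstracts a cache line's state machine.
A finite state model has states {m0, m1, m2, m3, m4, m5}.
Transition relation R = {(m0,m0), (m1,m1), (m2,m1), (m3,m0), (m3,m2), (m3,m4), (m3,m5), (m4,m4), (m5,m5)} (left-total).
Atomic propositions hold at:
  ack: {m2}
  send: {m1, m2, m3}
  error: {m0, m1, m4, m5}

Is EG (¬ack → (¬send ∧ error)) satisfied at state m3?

No

Sat(¬ack) = {m0, m1, m3, m4, m5}
Sat(¬send) = {m0, m4, m5}
Sat(¬send ∧ error) = {m0, m4, m5}
Sat(¬ack → (¬send ∧ error)) = {m0, m2, m4, m5}
EG (¬ack → (¬send ∧ error)): greatest fixpoint, start Z0 = {m0, m2, m4, m5}, keep only states in Sat with some successor in Z. Z1 = {m0, m4, m5}; fixed.
Sat(EG (¬ack → (¬send ∧ error))) = {m0, m4, m5}
m3 ∉ Sat(EG (¬ack → (¬send ∧ error))) = {m0, m4, m5}, so the formula does not hold at m3.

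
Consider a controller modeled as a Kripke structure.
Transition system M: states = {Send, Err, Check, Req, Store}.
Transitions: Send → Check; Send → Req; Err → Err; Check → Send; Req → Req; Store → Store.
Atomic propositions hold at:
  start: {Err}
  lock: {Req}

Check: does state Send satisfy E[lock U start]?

No

E[lock U start]: least fixpoint, start Z0 = Sat(start) = {Err}, add states in Sat(lock) with some successor in Z. Already a fixed point.
Sat(E[lock U start]) = {Err}
Send ∉ Sat(E[lock U start]) = {Err}, so the formula does not hold at Send.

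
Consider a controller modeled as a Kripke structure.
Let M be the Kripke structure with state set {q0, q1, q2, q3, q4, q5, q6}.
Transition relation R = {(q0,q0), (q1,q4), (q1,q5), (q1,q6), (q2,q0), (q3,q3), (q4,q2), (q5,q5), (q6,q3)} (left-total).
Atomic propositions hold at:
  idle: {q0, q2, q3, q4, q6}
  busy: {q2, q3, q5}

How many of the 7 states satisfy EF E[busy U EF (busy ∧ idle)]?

5

Sat(busy ∧ idle) = {q2, q3}
EF (busy ∧ idle): least fixpoint, start Z0 = {q2, q3}, add states with some successor in Z. Z1 = {q2, q3, q4, q6}; Z2 = {q1, q2, q3, q4, q6}; fixed.
Sat(EF (busy ∧ idle)) = {q1, q2, q3, q4, q6}
E[busy U EF (busy ∧ idle)]: least fixpoint, start Z0 = Sat(EF (busy ∧ idle)) = {q1, q2, q3, q4, q6}, add states in Sat(busy) with some successor in Z. Already a fixed point.
Sat(E[busy U EF (busy ∧ idle)]) = {q1, q2, q3, q4, q6}
EF E[busy U EF (busy ∧ idle)]: least fixpoint, start Z0 = {q1, q2, q3, q4, q6}, add states with some successor in Z. Already a fixed point.
Sat(EF E[busy U EF (busy ∧ idle)]) = {q1, q2, q3, q4, q6}
|Sat(EF E[busy U EF (busy ∧ idle)])| = |{q1, q2, q3, q4, q6}| = 5.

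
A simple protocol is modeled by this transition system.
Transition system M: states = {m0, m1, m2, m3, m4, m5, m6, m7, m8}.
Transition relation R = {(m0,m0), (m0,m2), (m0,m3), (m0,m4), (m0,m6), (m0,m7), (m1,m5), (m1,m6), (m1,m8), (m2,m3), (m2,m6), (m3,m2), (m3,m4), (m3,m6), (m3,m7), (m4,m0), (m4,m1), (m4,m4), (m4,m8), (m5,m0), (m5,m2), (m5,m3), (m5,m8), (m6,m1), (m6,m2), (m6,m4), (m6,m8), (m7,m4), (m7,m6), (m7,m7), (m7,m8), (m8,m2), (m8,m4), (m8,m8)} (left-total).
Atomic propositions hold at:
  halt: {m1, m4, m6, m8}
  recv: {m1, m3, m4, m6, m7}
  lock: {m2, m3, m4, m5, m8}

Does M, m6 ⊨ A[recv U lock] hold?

A[recv U lock]: least fixpoint, start Z0 = Sat(lock) = {m2, m3, m4, m5, m8}, add states in Sat(recv) with every successor in Z. Already a fixed point.
Sat(A[recv U lock]) = {m2, m3, m4, m5, m8}
m6 ∉ Sat(A[recv U lock]) = {m2, m3, m4, m5, m8}, so the formula does not hold at m6.

No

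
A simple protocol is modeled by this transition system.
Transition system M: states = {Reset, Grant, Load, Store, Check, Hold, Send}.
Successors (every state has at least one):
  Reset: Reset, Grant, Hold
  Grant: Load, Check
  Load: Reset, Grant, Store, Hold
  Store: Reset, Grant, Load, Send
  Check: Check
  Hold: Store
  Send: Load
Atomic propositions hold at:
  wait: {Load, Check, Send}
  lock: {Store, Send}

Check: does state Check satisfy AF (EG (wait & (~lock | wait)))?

Sat(~lock) = {Reset, Grant, Load, Check, Hold}
Sat(~lock | wait) = {Reset, Grant, Load, Check, Hold, Send}
Sat(wait & (~lock | wait)) = {Load, Check, Send}
EG (wait & (~lock | wait)): greatest fixpoint, start Z0 = {Load, Check, Send}, keep only states in Sat with some successor in Z. Z1 = {Check, Send}; Z2 = {Check}; fixed.
Sat(EG (wait & (~lock | wait))) = {Check}
AF (EG (wait & (~lock | wait))): least fixpoint, start Z0 = {Check}, add states with every successor in Z. Already a fixed point.
Sat(AF (EG (wait & (~lock | wait)))) = {Check}
Check ∈ Sat(AF (EG (wait & (~lock | wait)))) = {Check}, so the formula holds at Check.

Yes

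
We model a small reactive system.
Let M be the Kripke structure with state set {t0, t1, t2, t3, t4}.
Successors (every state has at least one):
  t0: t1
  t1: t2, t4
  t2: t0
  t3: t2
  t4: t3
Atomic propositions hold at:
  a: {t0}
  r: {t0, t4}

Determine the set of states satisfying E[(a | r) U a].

Sat(a | r) = {t0, t4}
E[(a | r) U a]: least fixpoint, start Z0 = Sat(a) = {t0}, add states in Sat(a | r) with some successor in Z. Already a fixed point.
Sat(E[(a | r) U a]) = {t0}

{t0}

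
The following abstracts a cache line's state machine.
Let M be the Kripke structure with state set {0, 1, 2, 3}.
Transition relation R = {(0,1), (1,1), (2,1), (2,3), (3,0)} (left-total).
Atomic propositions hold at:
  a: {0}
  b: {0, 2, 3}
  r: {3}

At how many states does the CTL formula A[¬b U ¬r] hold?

3

Sat(¬b) = {1}
Sat(¬r) = {0, 1, 2}
A[¬b U ¬r]: least fixpoint, start Z0 = Sat(¬r) = {0, 1, 2}, add states in Sat(¬b) with every successor in Z. Already a fixed point.
Sat(A[¬b U ¬r]) = {0, 1, 2}
|Sat(A[¬b U ¬r])| = |{0, 1, 2}| = 3.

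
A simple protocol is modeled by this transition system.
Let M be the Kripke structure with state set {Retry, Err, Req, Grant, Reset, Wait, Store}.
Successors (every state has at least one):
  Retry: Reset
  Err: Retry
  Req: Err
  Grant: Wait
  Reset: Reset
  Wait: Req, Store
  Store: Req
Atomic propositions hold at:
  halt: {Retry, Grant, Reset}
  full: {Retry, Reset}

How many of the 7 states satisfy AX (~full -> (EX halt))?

4

Sat(~full) = {Err, Req, Grant, Wait, Store}
Sat(EX halt) = {s : some successor in {Retry, Grant, Reset}} = {Retry, Err, Reset}
Sat(~full -> (EX halt)) = {Retry, Err, Reset}
Sat(AX (~full -> (EX halt))) = {s : every successor in {Retry, Err, Reset}} = {Retry, Err, Req, Reset}
|Sat(AX (~full -> (EX halt)))| = |{Retry, Err, Req, Reset}| = 4.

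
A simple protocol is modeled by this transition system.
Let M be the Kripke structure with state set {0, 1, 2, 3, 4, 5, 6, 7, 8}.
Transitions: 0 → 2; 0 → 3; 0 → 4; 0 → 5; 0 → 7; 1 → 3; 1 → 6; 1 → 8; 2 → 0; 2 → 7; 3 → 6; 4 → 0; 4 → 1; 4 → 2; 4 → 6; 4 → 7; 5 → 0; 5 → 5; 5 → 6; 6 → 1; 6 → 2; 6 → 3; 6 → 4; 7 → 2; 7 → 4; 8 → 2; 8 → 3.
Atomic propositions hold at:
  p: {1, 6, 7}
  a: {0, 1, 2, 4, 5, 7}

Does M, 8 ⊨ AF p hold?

AF p: least fixpoint, start Z0 = {1, 6, 7}, add states with every successor in Z. Z1 = {1, 3, 6, 7}; fixed.
Sat(AF p) = {1, 3, 6, 7}
8 ∉ Sat(AF p) = {1, 3, 6, 7}, so the formula does not hold at 8.

No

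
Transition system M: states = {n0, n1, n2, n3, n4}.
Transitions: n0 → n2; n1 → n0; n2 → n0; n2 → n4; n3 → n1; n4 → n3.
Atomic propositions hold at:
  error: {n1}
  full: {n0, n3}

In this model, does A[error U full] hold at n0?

A[error U full]: least fixpoint, start Z0 = Sat(full) = {n0, n3}, add states in Sat(error) with every successor in Z. Z1 = {n0, n1, n3}; fixed.
Sat(A[error U full]) = {n0, n1, n3}
n0 ∈ Sat(A[error U full]) = {n0, n1, n3}, so the formula holds at n0.

Yes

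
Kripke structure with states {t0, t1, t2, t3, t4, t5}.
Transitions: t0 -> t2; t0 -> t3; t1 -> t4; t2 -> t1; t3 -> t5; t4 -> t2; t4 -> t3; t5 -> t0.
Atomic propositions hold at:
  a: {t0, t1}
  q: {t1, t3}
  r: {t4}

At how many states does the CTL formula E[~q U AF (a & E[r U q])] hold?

Sat(~q) = {t0, t2, t4, t5}
E[r U q]: least fixpoint, start Z0 = Sat(q) = {t1, t3}, add states in Sat(r) with some successor in Z. Z1 = {t1, t3, t4}; fixed.
Sat(E[r U q]) = {t1, t3, t4}
Sat(a & E[r U q]) = {t1}
AF (a & E[r U q]): least fixpoint, start Z0 = {t1}, add states with every successor in Z. Z1 = {t1, t2}; fixed.
Sat(AF (a & E[r U q])) = {t1, t2}
E[~q U AF (a & E[r U q])]: least fixpoint, start Z0 = Sat(AF (a & E[r U q])) = {t1, t2}, add states in Sat(~q) with some successor in Z. Z1 = {t0, t1, t2, t4}; Z2 = {t0, t1, t2, t4, t5}; fixed.
Sat(E[~q U AF (a & E[r U q])]) = {t0, t1, t2, t4, t5}
|Sat(E[~q U AF (a & E[r U q])])| = |{t0, t1, t2, t4, t5}| = 5.

5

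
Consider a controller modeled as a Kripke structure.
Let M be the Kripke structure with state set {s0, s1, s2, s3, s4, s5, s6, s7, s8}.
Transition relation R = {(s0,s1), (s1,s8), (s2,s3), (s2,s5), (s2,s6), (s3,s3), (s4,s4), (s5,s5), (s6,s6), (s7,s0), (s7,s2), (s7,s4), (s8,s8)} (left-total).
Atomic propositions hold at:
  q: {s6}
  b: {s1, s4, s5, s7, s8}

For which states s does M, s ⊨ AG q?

{s6}

AG q: greatest fixpoint, start Z0 = {s6}, keep only states in Sat with every successor in Z. Already a fixed point.
Sat(AG q) = {s6}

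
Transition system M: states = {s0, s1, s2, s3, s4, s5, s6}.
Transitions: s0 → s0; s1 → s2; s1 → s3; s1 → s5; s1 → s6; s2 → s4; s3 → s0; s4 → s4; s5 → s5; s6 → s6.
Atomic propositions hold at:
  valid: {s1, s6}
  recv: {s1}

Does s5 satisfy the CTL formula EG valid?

No

EG valid: greatest fixpoint, start Z0 = {s1, s6}, keep only states in Sat with some successor in Z. Already a fixed point.
Sat(EG valid) = {s1, s6}
s5 ∉ Sat(EG valid) = {s1, s6}, so the formula does not hold at s5.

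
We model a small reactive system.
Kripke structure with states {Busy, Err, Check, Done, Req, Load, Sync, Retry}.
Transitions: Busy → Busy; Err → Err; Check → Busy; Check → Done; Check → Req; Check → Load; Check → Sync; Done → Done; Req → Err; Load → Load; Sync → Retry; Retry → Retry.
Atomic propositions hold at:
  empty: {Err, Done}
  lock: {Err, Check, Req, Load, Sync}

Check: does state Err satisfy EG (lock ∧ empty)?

Yes

Sat(lock ∧ empty) = {Err}
EG (lock ∧ empty): greatest fixpoint, start Z0 = {Err}, keep only states in Sat with some successor in Z. Already a fixed point.
Sat(EG (lock ∧ empty)) = {Err}
Err ∈ Sat(EG (lock ∧ empty)) = {Err}, so the formula holds at Err.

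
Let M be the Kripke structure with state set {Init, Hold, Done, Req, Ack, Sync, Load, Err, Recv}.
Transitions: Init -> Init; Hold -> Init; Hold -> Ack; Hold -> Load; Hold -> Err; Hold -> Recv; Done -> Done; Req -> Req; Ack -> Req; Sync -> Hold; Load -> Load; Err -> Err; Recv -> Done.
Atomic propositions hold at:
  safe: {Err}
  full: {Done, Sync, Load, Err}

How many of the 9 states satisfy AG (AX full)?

4

Sat(AX full) = {s : every successor in {Done, Sync, Load, Err}} = {Done, Load, Err, Recv}
AG (AX full): greatest fixpoint, start Z0 = {Done, Load, Err, Recv}, keep only states in Sat with every successor in Z. Already a fixed point.
Sat(AG (AX full)) = {Done, Load, Err, Recv}
|Sat(AG (AX full))| = |{Done, Load, Err, Recv}| = 4.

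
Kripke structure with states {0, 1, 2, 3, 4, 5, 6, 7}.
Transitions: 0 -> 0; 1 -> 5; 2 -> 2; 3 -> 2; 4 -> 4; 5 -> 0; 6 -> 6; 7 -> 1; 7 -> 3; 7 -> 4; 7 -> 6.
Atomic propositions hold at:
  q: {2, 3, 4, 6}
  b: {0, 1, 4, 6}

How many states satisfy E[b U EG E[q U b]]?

3

E[q U b]: least fixpoint, start Z0 = Sat(b) = {0, 1, 4, 6}, add states in Sat(q) with some successor in Z. Already a fixed point.
Sat(E[q U b]) = {0, 1, 4, 6}
EG E[q U b]: greatest fixpoint, start Z0 = {0, 1, 4, 6}, keep only states in Sat with some successor in Z. Z1 = {0, 4, 6}; fixed.
Sat(EG E[q U b]) = {0, 4, 6}
E[b U EG E[q U b]]: least fixpoint, start Z0 = Sat(EG E[q U b]) = {0, 4, 6}, add states in Sat(b) with some successor in Z. Already a fixed point.
Sat(E[b U EG E[q U b]]) = {0, 4, 6}
|Sat(E[b U EG E[q U b]])| = |{0, 4, 6}| = 3.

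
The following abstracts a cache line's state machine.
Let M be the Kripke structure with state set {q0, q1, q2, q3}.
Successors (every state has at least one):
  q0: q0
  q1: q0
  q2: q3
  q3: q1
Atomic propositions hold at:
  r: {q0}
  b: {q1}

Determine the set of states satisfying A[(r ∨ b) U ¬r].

Sat(r ∨ b) = {q0, q1}
Sat(¬r) = {q1, q2, q3}
A[(r ∨ b) U ¬r]: least fixpoint, start Z0 = Sat(¬r) = {q1, q2, q3}, add states in Sat(r ∨ b) with every successor in Z. Already a fixed point.
Sat(A[(r ∨ b) U ¬r]) = {q1, q2, q3}

{q1, q2, q3}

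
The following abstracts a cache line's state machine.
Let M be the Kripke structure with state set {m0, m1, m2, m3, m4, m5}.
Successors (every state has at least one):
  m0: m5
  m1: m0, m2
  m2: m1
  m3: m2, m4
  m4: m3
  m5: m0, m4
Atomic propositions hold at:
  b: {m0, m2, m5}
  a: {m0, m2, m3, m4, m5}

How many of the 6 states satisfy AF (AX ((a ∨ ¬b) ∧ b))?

Sat(¬b) = {m1, m3, m4}
Sat(a ∨ ¬b) = {m0, m1, m2, m3, m4, m5}
Sat((a ∨ ¬b) ∧ b) = {m0, m2, m5}
Sat(AX ((a ∨ ¬b) ∧ b)) = {s : every successor in {m0, m2, m5}} = {m0, m1}
AF (AX ((a ∨ ¬b) ∧ b)): least fixpoint, start Z0 = {m0, m1}, add states with every successor in Z. Z1 = {m0, m1, m2}; fixed.
Sat(AF (AX ((a ∨ ¬b) ∧ b))) = {m0, m1, m2}
|Sat(AF (AX ((a ∨ ¬b) ∧ b)))| = |{m0, m1, m2}| = 3.

3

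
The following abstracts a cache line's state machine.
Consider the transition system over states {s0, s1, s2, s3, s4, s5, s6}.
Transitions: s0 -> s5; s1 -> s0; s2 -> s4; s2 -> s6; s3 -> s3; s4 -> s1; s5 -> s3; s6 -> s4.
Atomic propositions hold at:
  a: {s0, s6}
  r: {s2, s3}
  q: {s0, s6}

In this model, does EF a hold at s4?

Yes

EF a: least fixpoint, start Z0 = {s0, s6}, add states with some successor in Z. Z1 = {s0, s1, s2, s6}; Z2 = {s0, s1, s2, s4, s6}; fixed.
Sat(EF a) = {s0, s1, s2, s4, s6}
s4 ∈ Sat(EF a) = {s0, s1, s2, s4, s6}, so the formula holds at s4.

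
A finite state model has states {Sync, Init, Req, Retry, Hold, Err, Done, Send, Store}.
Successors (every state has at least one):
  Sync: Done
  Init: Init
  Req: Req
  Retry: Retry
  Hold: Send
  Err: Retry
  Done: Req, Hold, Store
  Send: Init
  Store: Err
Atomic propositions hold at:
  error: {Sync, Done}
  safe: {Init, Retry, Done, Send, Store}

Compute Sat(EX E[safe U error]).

{Sync}

E[safe U error]: least fixpoint, start Z0 = Sat(error) = {Sync, Done}, add states in Sat(safe) with some successor in Z. Already a fixed point.
Sat(E[safe U error]) = {Sync, Done}
Sat(EX E[safe U error]) = {s : some successor in {Sync, Done}} = {Sync}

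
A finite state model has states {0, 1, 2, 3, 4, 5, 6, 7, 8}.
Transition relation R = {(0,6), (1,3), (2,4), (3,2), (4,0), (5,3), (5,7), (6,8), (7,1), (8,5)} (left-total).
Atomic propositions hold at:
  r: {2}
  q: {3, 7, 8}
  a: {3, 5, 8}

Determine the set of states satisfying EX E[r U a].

E[r U a]: least fixpoint, start Z0 = Sat(a) = {3, 5, 8}, add states in Sat(r) with some successor in Z. Already a fixed point.
Sat(E[r U a]) = {3, 5, 8}
Sat(EX E[r U a]) = {s : some successor in {3, 5, 8}} = {1, 5, 6, 8}

{1, 5, 6, 8}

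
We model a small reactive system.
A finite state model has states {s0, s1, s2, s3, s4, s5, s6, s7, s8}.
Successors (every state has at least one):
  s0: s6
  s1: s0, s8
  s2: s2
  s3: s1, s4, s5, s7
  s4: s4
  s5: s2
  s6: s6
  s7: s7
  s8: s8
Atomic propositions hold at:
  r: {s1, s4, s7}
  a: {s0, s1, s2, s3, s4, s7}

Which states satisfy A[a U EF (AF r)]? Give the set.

AF r: least fixpoint, start Z0 = {s1, s4, s7}, add states with every successor in Z. Already a fixed point.
Sat(AF r) = {s1, s4, s7}
EF (AF r): least fixpoint, start Z0 = {s1, s4, s7}, add states with some successor in Z. Z1 = {s1, s3, s4, s7}; fixed.
Sat(EF (AF r)) = {s1, s3, s4, s7}
A[a U EF (AF r)]: least fixpoint, start Z0 = Sat(EF (AF r)) = {s1, s3, s4, s7}, add states in Sat(a) with every successor in Z. Already a fixed point.
Sat(A[a U EF (AF r)]) = {s1, s3, s4, s7}

{s1, s3, s4, s7}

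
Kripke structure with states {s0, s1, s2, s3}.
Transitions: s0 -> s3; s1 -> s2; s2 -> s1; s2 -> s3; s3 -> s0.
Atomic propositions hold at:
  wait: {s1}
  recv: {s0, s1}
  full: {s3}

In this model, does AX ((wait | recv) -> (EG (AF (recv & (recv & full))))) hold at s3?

No

Sat(wait | recv) = {s0, s1}
Sat(recv & full) = ∅
Sat(recv & (recv & full)) = ∅
AF (recv & (recv & full)): least fixpoint, start Z0 = ∅, add states with every successor in Z. Already a fixed point.
Sat(AF (recv & (recv & full))) = ∅
EG (AF (recv & (recv & full))): greatest fixpoint, start Z0 = ∅, keep only states in Sat with some successor in Z. Already a fixed point.
Sat(EG (AF (recv & (recv & full)))) = ∅
Sat((wait | recv) -> (EG (AF (recv & (recv & full))))) = {s2, s3}
Sat(AX ((wait | recv) -> (EG (AF (recv & (recv & full)))))) = {s : every successor in {s2, s3}} = {s0, s1}
s3 ∉ Sat(AX ((wait | recv) -> (EG (AF (recv & (recv & full)))))) = {s0, s1}, so the formula does not hold at s3.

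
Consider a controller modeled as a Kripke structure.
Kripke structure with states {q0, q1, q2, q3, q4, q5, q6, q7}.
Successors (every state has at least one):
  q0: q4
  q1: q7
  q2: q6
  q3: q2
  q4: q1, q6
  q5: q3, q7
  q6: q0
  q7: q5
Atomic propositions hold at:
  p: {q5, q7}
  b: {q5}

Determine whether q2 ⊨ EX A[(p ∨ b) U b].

No

Sat(p ∨ b) = {q5, q7}
A[(p ∨ b) U b]: least fixpoint, start Z0 = Sat(b) = {q5}, add states in Sat(p ∨ b) with every successor in Z. Z1 = {q5, q7}; fixed.
Sat(A[(p ∨ b) U b]) = {q5, q7}
Sat(EX A[(p ∨ b) U b]) = {s : some successor in {q5, q7}} = {q1, q5, q7}
q2 ∉ Sat(EX A[(p ∨ b) U b]) = {q1, q5, q7}, so the formula does not hold at q2.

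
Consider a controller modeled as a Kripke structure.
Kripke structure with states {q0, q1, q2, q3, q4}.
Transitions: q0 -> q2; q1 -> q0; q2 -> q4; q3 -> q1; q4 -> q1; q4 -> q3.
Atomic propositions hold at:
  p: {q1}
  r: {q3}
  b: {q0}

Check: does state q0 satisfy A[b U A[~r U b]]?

Sat(~r) = {q0, q1, q2, q4}
A[~r U b]: least fixpoint, start Z0 = Sat(b) = {q0}, add states in Sat(~r) with every successor in Z. Z1 = {q0, q1}; fixed.
Sat(A[~r U b]) = {q0, q1}
A[b U A[~r U b]]: least fixpoint, start Z0 = Sat(A[~r U b]) = {q0, q1}, add states in Sat(b) with every successor in Z. Already a fixed point.
Sat(A[b U A[~r U b]]) = {q0, q1}
q0 ∈ Sat(A[b U A[~r U b]]) = {q0, q1}, so the formula holds at q0.

Yes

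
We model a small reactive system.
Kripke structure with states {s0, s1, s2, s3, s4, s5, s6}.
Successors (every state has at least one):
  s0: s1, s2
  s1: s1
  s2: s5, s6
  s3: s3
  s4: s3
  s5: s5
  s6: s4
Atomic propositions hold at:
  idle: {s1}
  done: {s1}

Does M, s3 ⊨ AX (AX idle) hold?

No

Sat(AX idle) = {s : every successor in {s1}} = {s1}
Sat(AX (AX idle)) = {s : every successor in {s1}} = {s1}
s3 ∉ Sat(AX (AX idle)) = {s1}, so the formula does not hold at s3.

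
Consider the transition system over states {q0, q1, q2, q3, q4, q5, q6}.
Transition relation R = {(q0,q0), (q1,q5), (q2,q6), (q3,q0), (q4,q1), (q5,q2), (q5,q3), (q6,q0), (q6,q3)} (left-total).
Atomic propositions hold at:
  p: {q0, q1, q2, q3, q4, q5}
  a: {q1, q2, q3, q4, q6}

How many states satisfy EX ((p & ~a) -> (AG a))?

4

Sat(~a) = {q0, q5}
Sat(p & ~a) = {q0, q5}
AG a: greatest fixpoint, start Z0 = {q1, q2, q3, q4, q6}, keep only states in Sat with every successor in Z. Z1 = {q2, q4}; Z2 = ∅; fixed.
Sat(AG a) = ∅
Sat((p & ~a) -> (AG a)) = {q1, q2, q3, q4, q6}
Sat(EX ((p & ~a) -> (AG a))) = {s : some successor in {q1, q2, q3, q4, q6}} = {q2, q4, q5, q6}
|Sat(EX ((p & ~a) -> (AG a)))| = |{q2, q4, q5, q6}| = 4.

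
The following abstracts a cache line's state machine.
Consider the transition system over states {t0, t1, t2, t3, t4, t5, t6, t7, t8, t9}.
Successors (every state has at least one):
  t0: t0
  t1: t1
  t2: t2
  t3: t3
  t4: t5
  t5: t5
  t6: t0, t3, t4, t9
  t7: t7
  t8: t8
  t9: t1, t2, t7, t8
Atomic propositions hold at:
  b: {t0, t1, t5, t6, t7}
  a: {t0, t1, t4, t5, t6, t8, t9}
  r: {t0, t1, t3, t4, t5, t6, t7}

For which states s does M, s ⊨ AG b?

AG b: greatest fixpoint, start Z0 = {t0, t1, t5, t6, t7}, keep only states in Sat with every successor in Z. Z1 = {t0, t1, t5, t7}; fixed.
Sat(AG b) = {t0, t1, t5, t7}

{t0, t1, t5, t7}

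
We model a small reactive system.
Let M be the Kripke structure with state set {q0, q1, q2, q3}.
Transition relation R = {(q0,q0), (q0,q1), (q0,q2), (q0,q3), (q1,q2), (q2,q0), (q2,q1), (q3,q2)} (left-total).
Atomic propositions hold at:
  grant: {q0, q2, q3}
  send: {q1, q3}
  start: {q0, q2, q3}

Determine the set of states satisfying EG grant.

EG grant: greatest fixpoint, start Z0 = {q0, q2, q3}, keep only states in Sat with some successor in Z. Already a fixed point.
Sat(EG grant) = {q0, q2, q3}

{q0, q2, q3}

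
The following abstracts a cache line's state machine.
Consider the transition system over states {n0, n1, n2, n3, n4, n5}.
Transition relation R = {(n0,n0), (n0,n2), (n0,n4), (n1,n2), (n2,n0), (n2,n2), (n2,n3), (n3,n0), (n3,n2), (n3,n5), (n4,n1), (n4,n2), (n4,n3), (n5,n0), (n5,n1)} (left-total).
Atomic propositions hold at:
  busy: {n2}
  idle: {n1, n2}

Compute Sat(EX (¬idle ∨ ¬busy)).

Sat(¬idle) = {n0, n3, n4, n5}
Sat(¬busy) = {n0, n1, n3, n4, n5}
Sat(¬idle ∨ ¬busy) = {n0, n1, n3, n4, n5}
Sat(EX (¬idle ∨ ¬busy)) = {s : some successor in {n0, n1, n3, n4, n5}} = {n0, n2, n3, n4, n5}

{n0, n2, n3, n4, n5}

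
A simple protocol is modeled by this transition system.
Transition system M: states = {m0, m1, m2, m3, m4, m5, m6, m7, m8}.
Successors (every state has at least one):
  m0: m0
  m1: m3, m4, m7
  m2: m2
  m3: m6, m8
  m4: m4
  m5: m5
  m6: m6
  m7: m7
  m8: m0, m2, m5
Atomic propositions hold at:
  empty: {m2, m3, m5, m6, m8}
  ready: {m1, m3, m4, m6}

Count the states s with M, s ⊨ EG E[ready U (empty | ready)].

7

Sat(empty | ready) = {m1, m2, m3, m4, m5, m6, m8}
E[ready U (empty | ready)]: least fixpoint, start Z0 = Sat((empty | ready)) = {m1, m2, m3, m4, m5, m6, m8}, add states in Sat(ready) with some successor in Z. Already a fixed point.
Sat(E[ready U (empty | ready)]) = {m1, m2, m3, m4, m5, m6, m8}
EG E[ready U (empty | ready)]: greatest fixpoint, start Z0 = {m1, m2, m3, m4, m5, m6, m8}, keep only states in Sat with some successor in Z. Already a fixed point.
Sat(EG E[ready U (empty | ready)]) = {m1, m2, m3, m4, m5, m6, m8}
|Sat(EG E[ready U (empty | ready)])| = |{m1, m2, m3, m4, m5, m6, m8}| = 7.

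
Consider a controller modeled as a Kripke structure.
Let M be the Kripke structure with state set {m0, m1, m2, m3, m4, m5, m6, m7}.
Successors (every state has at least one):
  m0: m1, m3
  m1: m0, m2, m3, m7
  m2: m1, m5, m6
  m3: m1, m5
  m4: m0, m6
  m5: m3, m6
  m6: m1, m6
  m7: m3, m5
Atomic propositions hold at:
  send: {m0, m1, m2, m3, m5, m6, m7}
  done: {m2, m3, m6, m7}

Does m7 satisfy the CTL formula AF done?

AF done: least fixpoint, start Z0 = {m2, m3, m6, m7}, add states with every successor in Z. Z1 = {m2, m3, m5, m6, m7}; fixed.
Sat(AF done) = {m2, m3, m5, m6, m7}
m7 ∈ Sat(AF done) = {m2, m3, m5, m6, m7}, so the formula holds at m7.

Yes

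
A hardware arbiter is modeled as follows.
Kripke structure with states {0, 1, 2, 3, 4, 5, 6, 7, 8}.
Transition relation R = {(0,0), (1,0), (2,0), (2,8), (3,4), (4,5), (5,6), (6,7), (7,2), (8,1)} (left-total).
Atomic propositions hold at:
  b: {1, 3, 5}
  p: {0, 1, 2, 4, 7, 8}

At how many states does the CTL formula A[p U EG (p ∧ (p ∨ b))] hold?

5

Sat(p ∨ b) = {0, 1, 2, 3, 4, 5, 7, 8}
Sat(p ∧ (p ∨ b)) = {0, 1, 2, 4, 7, 8}
EG (p ∧ (p ∨ b)): greatest fixpoint, start Z0 = {0, 1, 2, 4, 7, 8}, keep only states in Sat with some successor in Z. Z1 = {0, 1, 2, 7, 8}; fixed.
Sat(EG (p ∧ (p ∨ b))) = {0, 1, 2, 7, 8}
A[p U EG (p ∧ (p ∨ b))]: least fixpoint, start Z0 = Sat(EG (p ∧ (p ∨ b))) = {0, 1, 2, 7, 8}, add states in Sat(p) with every successor in Z. Already a fixed point.
Sat(A[p U EG (p ∧ (p ∨ b))]) = {0, 1, 2, 7, 8}
|Sat(A[p U EG (p ∧ (p ∨ b))])| = |{0, 1, 2, 7, 8}| = 5.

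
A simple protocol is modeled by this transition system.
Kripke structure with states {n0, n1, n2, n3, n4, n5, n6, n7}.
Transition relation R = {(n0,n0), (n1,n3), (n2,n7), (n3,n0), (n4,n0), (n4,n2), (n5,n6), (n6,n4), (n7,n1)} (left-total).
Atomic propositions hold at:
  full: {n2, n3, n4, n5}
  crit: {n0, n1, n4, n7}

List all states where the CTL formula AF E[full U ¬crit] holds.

Sat(¬crit) = {n2, n3, n5, n6}
E[full U ¬crit]: least fixpoint, start Z0 = Sat(¬crit) = {n2, n3, n5, n6}, add states in Sat(full) with some successor in Z. Z1 = {n2, n3, n4, n5, n6}; fixed.
Sat(E[full U ¬crit]) = {n2, n3, n4, n5, n6}
AF E[full U ¬crit]: least fixpoint, start Z0 = {n2, n3, n4, n5, n6}, add states with every successor in Z. Z1 = {n1, n2, n3, n4, n5, n6}; Z2 = {n1, n2, n3, n4, n5, n6, n7}; fixed.
Sat(AF E[full U ¬crit]) = {n1, n2, n3, n4, n5, n6, n7}

{n1, n2, n3, n4, n5, n6, n7}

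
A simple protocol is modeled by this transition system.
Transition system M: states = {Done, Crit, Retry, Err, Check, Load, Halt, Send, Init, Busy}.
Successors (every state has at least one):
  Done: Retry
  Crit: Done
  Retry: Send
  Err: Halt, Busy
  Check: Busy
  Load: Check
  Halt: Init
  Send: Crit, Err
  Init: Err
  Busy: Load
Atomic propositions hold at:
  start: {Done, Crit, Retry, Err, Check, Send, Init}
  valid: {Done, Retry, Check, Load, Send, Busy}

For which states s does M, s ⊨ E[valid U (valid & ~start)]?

Sat(~start) = {Load, Halt, Busy}
Sat(valid & ~start) = {Load, Busy}
E[valid U (valid & ~start)]: least fixpoint, start Z0 = Sat((valid & ~start)) = {Load, Busy}, add states in Sat(valid) with some successor in Z. Z1 = {Check, Load, Busy}; fixed.
Sat(E[valid U (valid & ~start)]) = {Check, Load, Busy}

{Check, Load, Busy}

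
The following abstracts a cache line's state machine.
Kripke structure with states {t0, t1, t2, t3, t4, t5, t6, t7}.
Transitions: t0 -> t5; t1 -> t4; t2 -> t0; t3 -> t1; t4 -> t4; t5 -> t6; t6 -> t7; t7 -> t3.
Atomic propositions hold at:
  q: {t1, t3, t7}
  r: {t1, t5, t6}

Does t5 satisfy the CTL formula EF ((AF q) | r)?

Yes

AF q: least fixpoint, start Z0 = {t1, t3, t7}, add states with every successor in Z. Z1 = {t1, t3, t6, t7}; Z2 = {t1, t3, t5, t6, t7}; Z3 = {t0, t1, t3, t5, t6, t7}; Z4 = {t0, t1, t2, t3, t5, t6, t7}; fixed.
Sat(AF q) = {t0, t1, t2, t3, t5, t6, t7}
Sat((AF q) | r) = {t0, t1, t2, t3, t5, t6, t7}
EF ((AF q) | r): least fixpoint, start Z0 = {t0, t1, t2, t3, t5, t6, t7}, add states with some successor in Z. Already a fixed point.
Sat(EF ((AF q) | r)) = {t0, t1, t2, t3, t5, t6, t7}
t5 ∈ Sat(EF ((AF q) | r)) = {t0, t1, t2, t3, t5, t6, t7}, so the formula holds at t5.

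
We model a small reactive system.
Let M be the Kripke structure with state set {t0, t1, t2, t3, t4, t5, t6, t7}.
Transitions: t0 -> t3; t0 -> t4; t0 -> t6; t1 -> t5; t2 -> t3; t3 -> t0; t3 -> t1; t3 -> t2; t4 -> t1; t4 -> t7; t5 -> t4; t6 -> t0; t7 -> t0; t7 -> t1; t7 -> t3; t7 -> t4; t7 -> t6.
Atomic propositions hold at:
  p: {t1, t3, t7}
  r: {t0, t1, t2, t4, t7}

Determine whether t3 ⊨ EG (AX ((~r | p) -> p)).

Sat(~r) = {t3, t5, t6}
Sat(~r | p) = {t1, t3, t5, t6, t7}
Sat((~r | p) -> p) = {t0, t1, t2, t3, t4, t7}
Sat(AX ((~r | p) -> p)) = {s : every successor in {t0, t1, t2, t3, t4, t7}} = {t2, t3, t4, t5, t6}
EG (AX ((~r | p) -> p)): greatest fixpoint, start Z0 = {t2, t3, t4, t5, t6}, keep only states in Sat with some successor in Z. Z1 = {t2, t3, t5}; Z2 = {t2, t3}; fixed.
Sat(EG (AX ((~r | p) -> p))) = {t2, t3}
t3 ∈ Sat(EG (AX ((~r | p) -> p))) = {t2, t3}, so the formula holds at t3.

Yes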